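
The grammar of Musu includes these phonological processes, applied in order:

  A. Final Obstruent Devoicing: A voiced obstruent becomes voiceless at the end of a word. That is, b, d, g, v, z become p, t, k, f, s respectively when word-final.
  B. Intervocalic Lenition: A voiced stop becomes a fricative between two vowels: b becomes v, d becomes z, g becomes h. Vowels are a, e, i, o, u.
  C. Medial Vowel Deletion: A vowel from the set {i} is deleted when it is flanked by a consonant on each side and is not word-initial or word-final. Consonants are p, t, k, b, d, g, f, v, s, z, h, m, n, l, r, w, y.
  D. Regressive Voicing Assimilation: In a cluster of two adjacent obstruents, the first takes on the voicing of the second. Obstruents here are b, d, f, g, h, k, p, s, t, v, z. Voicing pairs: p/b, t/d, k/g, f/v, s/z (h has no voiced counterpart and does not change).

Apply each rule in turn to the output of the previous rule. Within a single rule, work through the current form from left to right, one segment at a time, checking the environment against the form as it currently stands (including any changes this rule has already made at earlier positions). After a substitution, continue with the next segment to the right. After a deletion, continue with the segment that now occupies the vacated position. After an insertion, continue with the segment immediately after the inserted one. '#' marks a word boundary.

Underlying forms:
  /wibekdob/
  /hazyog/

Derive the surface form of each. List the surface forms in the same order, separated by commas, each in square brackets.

/wibekdob/:
  A Final Obstruent Devoicing: [wibekdob] → [wibekdop]
  B Intervocalic Lenition: [wibekdop] → [wivekdop]
  C Medial Vowel Deletion: [wivekdop] → [wvekdop]
  D Regressive Voicing Assimilation: [wvekdop] → [wvegdop]
/hazyog/:
  A Final Obstruent Devoicing: [hazyog] → [hazyok]
  B Intervocalic Lenition: no change — [hazyok]
  C Medial Vowel Deletion: no change — [hazyok]
  D Regressive Voicing Assimilation: no change — [hazyok]

[wvegdop], [hazyok]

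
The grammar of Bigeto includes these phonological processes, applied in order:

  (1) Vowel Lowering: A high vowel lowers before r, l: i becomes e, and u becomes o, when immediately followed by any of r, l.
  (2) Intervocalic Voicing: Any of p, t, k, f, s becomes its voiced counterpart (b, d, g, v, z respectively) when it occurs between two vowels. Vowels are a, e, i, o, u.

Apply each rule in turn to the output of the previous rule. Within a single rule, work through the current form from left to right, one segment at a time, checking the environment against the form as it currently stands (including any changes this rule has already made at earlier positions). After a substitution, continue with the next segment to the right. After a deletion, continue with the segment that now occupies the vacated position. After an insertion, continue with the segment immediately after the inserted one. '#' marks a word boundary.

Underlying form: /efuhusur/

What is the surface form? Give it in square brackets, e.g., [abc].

(1) Vowel Lowering: [efuhusur] → [efuhusor]
(2) Intervocalic Voicing: [efuhusor] → [evuhuzor]

[evuhuzor]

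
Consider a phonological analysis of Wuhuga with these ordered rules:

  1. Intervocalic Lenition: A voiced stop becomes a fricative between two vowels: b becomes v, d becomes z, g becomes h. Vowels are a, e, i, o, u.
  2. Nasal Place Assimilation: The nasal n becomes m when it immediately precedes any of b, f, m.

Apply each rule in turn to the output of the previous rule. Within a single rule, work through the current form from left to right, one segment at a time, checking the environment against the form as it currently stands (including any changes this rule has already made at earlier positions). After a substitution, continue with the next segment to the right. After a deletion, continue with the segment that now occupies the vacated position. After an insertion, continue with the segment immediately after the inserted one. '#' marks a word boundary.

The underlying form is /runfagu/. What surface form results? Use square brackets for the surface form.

[rumfahu]

1 Intervocalic Lenition: [runfagu] → [runfahu]
2 Nasal Place Assimilation: [runfahu] → [rumfahu]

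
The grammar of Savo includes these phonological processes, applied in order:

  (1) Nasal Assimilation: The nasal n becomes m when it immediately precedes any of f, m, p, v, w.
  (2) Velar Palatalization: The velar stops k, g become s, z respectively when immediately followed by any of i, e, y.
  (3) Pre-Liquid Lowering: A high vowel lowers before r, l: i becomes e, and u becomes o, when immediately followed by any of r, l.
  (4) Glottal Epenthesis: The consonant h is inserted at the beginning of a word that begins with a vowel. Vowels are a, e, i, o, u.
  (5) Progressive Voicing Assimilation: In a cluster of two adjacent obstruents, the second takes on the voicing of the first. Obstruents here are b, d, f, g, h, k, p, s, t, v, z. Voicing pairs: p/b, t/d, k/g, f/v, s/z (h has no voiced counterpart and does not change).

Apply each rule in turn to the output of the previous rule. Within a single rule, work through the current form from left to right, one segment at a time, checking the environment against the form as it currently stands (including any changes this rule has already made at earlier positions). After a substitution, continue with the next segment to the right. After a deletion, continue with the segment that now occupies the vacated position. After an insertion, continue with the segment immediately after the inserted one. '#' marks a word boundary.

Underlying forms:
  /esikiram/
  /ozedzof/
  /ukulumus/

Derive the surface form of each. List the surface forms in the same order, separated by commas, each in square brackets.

/esikiram/:
  (1) Nasal Assimilation: no change — [esikiram]
  (2) Velar Palatalization: [esikiram] → [esisiram]
  (3) Pre-Liquid Lowering: [esisiram] → [esiseram]
  (4) Glottal Epenthesis: [esiseram] → [hesiseram]
  (5) Progressive Voicing Assimilation: no change — [hesiseram]
/ozedzof/:
  (1) Nasal Assimilation: no change — [ozedzof]
  (2) Velar Palatalization: no change — [ozedzof]
  (3) Pre-Liquid Lowering: no change — [ozedzof]
  (4) Glottal Epenthesis: [ozedzof] → [hozedzof]
  (5) Progressive Voicing Assimilation: no change — [hozedzof]
/ukulumus/:
  (1) Nasal Assimilation: no change — [ukulumus]
  (2) Velar Palatalization: no change — [ukulumus]
  (3) Pre-Liquid Lowering: [ukulumus] → [ukolumus]
  (4) Glottal Epenthesis: [ukolumus] → [hukolumus]
  (5) Progressive Voicing Assimilation: no change — [hukolumus]

[hesiseram], [hozedzof], [hukolumus]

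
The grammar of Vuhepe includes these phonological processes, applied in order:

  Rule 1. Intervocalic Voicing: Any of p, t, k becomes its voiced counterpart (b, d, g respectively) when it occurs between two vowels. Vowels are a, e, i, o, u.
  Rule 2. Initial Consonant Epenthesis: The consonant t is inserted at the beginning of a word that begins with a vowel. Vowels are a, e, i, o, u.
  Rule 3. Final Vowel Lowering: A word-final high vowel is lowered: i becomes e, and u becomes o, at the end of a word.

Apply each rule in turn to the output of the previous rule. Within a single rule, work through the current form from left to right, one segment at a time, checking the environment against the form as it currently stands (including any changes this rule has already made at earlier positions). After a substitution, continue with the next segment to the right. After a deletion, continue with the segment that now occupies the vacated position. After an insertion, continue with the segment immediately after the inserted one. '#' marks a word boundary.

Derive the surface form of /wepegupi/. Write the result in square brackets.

[webegube]

Rule 1 Intervocalic Voicing: [wepegupi] → [webegubi]
Rule 2 Initial Consonant Epenthesis: no change — [webegubi]
Rule 3 Final Vowel Lowering: [webegubi] → [webegube]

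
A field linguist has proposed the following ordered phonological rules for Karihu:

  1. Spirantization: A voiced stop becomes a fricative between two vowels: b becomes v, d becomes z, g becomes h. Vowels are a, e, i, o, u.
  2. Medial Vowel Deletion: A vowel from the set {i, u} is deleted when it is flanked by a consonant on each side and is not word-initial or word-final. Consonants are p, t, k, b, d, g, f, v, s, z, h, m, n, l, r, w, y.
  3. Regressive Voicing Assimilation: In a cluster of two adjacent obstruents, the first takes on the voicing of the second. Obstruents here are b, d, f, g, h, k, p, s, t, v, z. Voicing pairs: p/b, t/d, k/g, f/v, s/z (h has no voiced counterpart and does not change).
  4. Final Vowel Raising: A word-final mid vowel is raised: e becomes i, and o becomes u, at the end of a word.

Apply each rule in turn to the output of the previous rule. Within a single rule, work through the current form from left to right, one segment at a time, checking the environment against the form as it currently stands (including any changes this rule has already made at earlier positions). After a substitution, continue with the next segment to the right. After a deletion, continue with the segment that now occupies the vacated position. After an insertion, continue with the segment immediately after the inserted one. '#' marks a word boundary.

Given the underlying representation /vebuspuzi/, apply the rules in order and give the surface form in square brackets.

1 Spirantization: [vebuspuzi] → [vevuspuzi]
2 Medial Vowel Deletion: [vevuspuzi] → [vevspzi]
3 Regressive Voicing Assimilation: [vevspzi] → [vefsbzi]
4 Final Vowel Raising: no change — [vefsbzi]

[vefsbzi]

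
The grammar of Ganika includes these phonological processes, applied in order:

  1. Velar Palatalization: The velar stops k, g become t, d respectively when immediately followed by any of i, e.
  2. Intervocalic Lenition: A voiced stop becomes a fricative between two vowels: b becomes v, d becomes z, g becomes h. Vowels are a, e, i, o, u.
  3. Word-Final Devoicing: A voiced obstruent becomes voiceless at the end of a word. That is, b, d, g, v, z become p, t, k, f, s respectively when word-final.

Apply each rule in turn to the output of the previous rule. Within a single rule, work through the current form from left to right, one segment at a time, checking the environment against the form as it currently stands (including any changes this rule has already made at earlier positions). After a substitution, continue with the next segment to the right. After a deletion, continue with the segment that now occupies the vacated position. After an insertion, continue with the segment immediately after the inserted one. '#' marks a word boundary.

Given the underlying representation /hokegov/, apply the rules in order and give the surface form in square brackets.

1 Velar Palatalization: [hokegov] → [hotegov]
2 Intervocalic Lenition: [hotegov] → [hotehov]
3 Word-Final Devoicing: [hotehov] → [hotehof]

[hotehof]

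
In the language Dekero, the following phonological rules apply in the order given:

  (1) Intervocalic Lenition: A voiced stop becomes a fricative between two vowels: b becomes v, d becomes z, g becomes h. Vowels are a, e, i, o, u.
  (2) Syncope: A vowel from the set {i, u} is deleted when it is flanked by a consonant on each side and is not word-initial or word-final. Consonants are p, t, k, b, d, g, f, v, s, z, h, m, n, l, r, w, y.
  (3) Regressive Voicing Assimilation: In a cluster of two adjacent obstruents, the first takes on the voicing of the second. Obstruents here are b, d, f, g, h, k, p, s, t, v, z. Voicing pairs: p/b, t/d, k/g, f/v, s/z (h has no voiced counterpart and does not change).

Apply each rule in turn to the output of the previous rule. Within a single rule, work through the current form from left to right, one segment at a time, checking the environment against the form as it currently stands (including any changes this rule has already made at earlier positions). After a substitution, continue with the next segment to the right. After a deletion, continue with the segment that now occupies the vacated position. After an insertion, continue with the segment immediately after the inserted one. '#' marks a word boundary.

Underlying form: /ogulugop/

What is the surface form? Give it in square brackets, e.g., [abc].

[ohlhop]

(1) Intervocalic Lenition: [ogulugop] → [ohuluhop]
(2) Syncope: [ohuluhop] → [ohlhop]
(3) Regressive Voicing Assimilation: no change — [ohlhop]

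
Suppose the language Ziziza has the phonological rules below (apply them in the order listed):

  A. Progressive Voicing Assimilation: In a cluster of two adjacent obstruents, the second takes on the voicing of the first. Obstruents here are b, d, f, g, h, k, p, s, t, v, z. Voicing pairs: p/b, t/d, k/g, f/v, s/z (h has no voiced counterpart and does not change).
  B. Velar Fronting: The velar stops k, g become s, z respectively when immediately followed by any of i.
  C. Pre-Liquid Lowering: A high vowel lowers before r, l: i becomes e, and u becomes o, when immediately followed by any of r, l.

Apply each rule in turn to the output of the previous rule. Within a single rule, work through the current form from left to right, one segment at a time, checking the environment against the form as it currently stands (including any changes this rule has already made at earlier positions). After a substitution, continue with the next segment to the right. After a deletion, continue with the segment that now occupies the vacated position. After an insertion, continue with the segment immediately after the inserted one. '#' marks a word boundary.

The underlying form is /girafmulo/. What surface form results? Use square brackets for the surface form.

A Progressive Voicing Assimilation: no change — [girafmulo]
B Velar Fronting: [girafmulo] → [zirafmulo]
C Pre-Liquid Lowering: [zirafmulo] → [zerafmolo]

[zerafmolo]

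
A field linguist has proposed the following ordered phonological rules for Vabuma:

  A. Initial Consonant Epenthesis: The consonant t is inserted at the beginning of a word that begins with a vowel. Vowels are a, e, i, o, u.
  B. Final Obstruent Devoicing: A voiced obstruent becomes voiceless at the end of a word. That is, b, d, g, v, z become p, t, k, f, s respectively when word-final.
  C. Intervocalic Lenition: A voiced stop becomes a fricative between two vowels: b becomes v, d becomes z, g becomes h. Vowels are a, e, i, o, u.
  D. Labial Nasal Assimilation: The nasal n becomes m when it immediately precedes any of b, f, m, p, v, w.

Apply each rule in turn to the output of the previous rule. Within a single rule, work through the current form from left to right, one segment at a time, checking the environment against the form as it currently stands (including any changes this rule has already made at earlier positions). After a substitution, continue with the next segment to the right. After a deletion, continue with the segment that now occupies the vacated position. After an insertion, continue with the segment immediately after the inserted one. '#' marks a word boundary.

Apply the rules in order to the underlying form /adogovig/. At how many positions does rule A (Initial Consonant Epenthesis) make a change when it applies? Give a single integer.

A Initial Consonant Epenthesis: [adogovig] → [tadogovig]
B Final Obstruent Devoicing: [tadogovig] → [tadogovik]
C Intervocalic Lenition: [tadogovik] → [tazohovik]
D Labial Nasal Assimilation: no change — [tazohovik]
Rule A changed 1 position(s).

1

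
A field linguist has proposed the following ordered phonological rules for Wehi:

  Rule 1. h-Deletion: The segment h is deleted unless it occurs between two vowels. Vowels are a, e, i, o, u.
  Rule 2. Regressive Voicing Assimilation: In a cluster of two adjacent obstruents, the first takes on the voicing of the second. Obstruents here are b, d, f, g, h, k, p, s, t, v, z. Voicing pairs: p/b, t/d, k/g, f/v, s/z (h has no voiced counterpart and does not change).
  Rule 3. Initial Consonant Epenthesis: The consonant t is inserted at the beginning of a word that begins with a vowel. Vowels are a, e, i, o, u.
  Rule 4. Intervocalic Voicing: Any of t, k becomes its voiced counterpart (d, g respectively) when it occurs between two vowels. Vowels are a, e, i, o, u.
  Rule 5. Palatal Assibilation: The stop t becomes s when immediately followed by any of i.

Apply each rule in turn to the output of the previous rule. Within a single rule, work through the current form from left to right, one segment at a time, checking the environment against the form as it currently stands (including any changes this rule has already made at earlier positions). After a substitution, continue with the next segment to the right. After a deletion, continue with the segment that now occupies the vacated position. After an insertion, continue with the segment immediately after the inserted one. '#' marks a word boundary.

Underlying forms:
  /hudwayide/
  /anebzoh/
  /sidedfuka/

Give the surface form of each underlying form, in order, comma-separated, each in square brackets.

/hudwayide/:
  Rule 1 h-Deletion: [hudwayide] → [udwayide]
  Rule 2 Regressive Voicing Assimilation: no change — [udwayide]
  Rule 3 Initial Consonant Epenthesis: [udwayide] → [tudwayide]
  Rule 4 Intervocalic Voicing: no change — [tudwayide]
  Rule 5 Palatal Assibilation: no change — [tudwayide]
/anebzoh/:
  Rule 1 h-Deletion: [anebzoh] → [anebzo]
  Rule 2 Regressive Voicing Assimilation: no change — [anebzo]
  Rule 3 Initial Consonant Epenthesis: [anebzo] → [tanebzo]
  Rule 4 Intervocalic Voicing: no change — [tanebzo]
  Rule 5 Palatal Assibilation: no change — [tanebzo]
/sidedfuka/:
  Rule 1 h-Deletion: no change — [sidedfuka]
  Rule 2 Regressive Voicing Assimilation: [sidedfuka] → [sidetfuka]
  Rule 3 Initial Consonant Epenthesis: no change — [sidetfuka]
  Rule 4 Intervocalic Voicing: [sidetfuka] → [sidetfuga]
  Rule 5 Palatal Assibilation: no change — [sidetfuga]

[tudwayide], [tanebzo], [sidetfuga]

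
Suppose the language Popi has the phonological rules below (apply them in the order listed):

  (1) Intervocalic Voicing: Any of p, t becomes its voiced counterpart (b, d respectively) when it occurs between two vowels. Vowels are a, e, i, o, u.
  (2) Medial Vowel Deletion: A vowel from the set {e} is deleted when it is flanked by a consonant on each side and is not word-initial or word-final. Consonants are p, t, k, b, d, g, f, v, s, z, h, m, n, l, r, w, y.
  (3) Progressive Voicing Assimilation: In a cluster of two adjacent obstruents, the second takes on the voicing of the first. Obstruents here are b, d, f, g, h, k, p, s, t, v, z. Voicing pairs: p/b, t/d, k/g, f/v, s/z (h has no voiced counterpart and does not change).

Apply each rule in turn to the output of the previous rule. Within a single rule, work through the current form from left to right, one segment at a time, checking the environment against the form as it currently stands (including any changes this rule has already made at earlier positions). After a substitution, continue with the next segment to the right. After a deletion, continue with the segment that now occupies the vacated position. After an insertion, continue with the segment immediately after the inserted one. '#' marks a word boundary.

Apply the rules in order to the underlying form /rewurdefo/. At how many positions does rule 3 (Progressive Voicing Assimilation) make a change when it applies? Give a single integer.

1

(1) Intervocalic Voicing: no change — [rewurdefo]
(2) Medial Vowel Deletion: [rewurdefo] → [rwurdfo]
(3) Progressive Voicing Assimilation: [rwurdfo] → [rwurdvo]
Rule 3 changed 1 position(s).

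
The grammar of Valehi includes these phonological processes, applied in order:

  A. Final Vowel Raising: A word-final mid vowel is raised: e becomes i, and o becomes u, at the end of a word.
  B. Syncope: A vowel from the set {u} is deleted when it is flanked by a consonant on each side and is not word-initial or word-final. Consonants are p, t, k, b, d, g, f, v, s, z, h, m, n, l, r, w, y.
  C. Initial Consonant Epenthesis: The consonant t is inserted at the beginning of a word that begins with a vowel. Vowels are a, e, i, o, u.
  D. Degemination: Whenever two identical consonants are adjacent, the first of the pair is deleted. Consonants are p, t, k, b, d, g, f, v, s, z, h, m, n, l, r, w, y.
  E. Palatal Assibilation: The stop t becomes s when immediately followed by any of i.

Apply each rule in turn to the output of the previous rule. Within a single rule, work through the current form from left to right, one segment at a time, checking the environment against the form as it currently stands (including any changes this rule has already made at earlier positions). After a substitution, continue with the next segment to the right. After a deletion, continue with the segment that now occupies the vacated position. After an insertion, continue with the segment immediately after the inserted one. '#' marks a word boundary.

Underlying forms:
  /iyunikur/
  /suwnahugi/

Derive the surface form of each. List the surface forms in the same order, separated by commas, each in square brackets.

[siynikr], [swnahgi]

/iyunikur/:
  A Final Vowel Raising: no change — [iyunikur]
  B Syncope: [iyunikur] → [iynikr]
  C Initial Consonant Epenthesis: [iynikr] → [tiynikr]
  D Degemination: no change — [tiynikr]
  E Palatal Assibilation: [tiynikr] → [siynikr]
/suwnahugi/:
  A Final Vowel Raising: no change — [suwnahugi]
  B Syncope: [suwnahugi] → [swnahgi]
  C Initial Consonant Epenthesis: no change — [swnahgi]
  D Degemination: no change — [swnahgi]
  E Palatal Assibilation: no change — [swnahgi]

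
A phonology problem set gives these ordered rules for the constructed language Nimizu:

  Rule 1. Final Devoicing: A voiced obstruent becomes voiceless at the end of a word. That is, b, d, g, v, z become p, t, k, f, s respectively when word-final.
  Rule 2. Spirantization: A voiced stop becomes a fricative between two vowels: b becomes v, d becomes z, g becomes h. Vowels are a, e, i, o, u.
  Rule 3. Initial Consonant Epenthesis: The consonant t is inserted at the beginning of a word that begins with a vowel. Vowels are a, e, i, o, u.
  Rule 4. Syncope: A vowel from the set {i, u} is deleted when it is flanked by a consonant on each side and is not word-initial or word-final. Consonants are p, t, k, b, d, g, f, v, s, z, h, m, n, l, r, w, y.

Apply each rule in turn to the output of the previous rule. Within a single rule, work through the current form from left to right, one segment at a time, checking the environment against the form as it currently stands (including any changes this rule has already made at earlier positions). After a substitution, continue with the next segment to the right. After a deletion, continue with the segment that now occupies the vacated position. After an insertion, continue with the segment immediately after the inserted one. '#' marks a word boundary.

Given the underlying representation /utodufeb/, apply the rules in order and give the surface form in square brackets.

[ttozfep]

Rule 1 Final Devoicing: [utodufeb] → [utodufep]
Rule 2 Spirantization: [utodufep] → [utozufep]
Rule 3 Initial Consonant Epenthesis: [utozufep] → [tutozufep]
Rule 4 Syncope: [tutozufep] → [ttozfep]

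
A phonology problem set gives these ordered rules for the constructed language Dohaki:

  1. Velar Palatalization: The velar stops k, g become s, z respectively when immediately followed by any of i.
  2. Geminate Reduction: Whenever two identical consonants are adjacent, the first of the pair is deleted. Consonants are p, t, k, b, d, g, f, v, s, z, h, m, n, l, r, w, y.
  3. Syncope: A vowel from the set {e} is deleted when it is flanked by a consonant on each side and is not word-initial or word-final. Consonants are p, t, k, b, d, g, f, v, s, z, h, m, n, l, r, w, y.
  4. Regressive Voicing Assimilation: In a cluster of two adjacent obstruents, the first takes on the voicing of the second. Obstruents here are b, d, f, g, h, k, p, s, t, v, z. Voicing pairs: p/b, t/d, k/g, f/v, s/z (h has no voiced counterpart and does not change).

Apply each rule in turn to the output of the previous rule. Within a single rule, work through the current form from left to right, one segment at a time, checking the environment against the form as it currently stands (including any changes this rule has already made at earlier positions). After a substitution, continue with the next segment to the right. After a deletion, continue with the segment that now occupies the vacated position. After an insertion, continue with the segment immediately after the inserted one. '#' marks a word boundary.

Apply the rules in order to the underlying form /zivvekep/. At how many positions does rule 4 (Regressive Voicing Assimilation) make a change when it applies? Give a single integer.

1

1 Velar Palatalization: no change — [zivvekep]
2 Geminate Reduction: [zivvekep] → [zivekep]
3 Syncope: [zivekep] → [zivkp]
4 Regressive Voicing Assimilation: [zivkp] → [zifkp]
Rule 4 changed 1 position(s).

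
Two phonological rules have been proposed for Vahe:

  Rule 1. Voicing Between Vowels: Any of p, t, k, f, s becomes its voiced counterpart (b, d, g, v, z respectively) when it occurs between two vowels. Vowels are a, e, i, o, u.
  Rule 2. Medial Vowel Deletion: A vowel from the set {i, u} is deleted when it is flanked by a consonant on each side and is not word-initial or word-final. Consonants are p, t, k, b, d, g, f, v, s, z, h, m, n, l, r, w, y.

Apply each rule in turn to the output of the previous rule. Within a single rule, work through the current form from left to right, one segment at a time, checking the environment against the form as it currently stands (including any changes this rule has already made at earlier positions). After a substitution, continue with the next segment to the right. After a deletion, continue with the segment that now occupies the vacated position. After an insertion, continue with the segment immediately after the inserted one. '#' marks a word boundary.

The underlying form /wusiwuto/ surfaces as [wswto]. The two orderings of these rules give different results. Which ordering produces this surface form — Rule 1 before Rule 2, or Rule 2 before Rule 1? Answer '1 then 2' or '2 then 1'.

2 then 1

Order 1 then 2:
  1 Voicing Between Vowels: [wusiwuto] → [wuziwudo]
  2 Medial Vowel Deletion: [wuziwudo] → [wzwdo]
  result: [wzwdo]
Order 2 then 1:
  2 Medial Vowel Deletion: [wusiwuto] → [wswto]
  1 Voicing Between Vowels: no change — [wswto]
  result: [wswto]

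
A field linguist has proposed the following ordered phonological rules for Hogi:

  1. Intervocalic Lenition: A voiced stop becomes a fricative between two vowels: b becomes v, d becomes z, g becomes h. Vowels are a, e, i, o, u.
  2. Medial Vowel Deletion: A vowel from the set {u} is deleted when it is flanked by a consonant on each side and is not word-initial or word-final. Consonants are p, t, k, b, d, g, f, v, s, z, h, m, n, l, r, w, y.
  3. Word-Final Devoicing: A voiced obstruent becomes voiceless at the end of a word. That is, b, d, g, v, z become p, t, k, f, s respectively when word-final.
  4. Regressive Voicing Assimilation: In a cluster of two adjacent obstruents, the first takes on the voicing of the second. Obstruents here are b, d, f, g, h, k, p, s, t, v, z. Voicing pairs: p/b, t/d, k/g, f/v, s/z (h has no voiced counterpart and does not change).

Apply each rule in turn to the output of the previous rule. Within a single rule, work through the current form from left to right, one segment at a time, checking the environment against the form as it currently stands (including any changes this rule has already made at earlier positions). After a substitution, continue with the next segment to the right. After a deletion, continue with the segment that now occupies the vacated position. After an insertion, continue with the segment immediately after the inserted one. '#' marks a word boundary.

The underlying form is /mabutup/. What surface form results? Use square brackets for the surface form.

[maftp]

1 Intervocalic Lenition: [mabutup] → [mavutup]
2 Medial Vowel Deletion: [mavutup] → [mavtp]
3 Word-Final Devoicing: no change — [mavtp]
4 Regressive Voicing Assimilation: [mavtp] → [maftp]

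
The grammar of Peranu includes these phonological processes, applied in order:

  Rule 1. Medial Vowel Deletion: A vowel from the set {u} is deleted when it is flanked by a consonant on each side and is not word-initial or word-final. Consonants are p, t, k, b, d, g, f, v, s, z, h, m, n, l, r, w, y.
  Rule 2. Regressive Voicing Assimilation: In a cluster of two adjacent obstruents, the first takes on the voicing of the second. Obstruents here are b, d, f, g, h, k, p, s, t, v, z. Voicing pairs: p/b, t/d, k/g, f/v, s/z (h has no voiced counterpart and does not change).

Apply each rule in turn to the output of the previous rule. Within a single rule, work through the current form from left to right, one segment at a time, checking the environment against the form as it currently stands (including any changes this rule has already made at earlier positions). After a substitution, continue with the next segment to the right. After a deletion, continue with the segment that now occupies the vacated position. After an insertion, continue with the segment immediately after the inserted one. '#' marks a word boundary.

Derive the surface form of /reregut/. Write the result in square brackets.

Rule 1 Medial Vowel Deletion: [reregut] → [reregt]
Rule 2 Regressive Voicing Assimilation: [reregt] → [rerekt]

[rerekt]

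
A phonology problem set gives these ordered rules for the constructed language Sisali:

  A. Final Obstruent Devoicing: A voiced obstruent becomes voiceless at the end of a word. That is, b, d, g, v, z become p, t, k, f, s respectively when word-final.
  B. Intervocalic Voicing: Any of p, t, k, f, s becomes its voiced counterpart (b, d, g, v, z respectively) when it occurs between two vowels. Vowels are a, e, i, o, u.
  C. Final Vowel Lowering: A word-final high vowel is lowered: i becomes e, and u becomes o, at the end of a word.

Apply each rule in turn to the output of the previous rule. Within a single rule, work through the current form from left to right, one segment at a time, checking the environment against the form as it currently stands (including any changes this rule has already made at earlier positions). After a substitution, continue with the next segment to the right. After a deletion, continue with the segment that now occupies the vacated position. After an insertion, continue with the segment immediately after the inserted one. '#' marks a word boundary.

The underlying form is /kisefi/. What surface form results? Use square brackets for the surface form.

[kizeve]

A Final Obstruent Devoicing: no change — [kisefi]
B Intervocalic Voicing: [kisefi] → [kizevi]
C Final Vowel Lowering: [kizevi] → [kizeve]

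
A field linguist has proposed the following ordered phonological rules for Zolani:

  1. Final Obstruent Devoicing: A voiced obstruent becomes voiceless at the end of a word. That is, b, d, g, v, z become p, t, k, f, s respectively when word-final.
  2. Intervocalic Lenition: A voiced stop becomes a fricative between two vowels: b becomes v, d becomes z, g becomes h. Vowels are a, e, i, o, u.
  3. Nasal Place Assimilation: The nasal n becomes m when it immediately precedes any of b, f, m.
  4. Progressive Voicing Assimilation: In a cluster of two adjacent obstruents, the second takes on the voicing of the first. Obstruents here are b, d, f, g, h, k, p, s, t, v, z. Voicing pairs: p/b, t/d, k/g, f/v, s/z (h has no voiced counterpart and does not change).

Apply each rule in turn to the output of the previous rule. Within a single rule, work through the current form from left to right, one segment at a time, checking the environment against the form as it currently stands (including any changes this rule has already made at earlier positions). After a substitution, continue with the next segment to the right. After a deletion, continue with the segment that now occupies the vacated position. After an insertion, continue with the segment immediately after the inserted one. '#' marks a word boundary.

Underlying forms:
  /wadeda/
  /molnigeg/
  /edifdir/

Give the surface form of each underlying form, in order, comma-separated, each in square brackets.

[wazeza], [molnihek], [eziftir]

/wadeda/:
  1 Final Obstruent Devoicing: no change — [wadeda]
  2 Intervocalic Lenition: [wadeda] → [wazeza]
  3 Nasal Place Assimilation: no change — [wazeza]
  4 Progressive Voicing Assimilation: no change — [wazeza]
/molnigeg/:
  1 Final Obstruent Devoicing: [molnigeg] → [molnigek]
  2 Intervocalic Lenition: [molnigek] → [molnihek]
  3 Nasal Place Assimilation: no change — [molnihek]
  4 Progressive Voicing Assimilation: no change — [molnihek]
/edifdir/:
  1 Final Obstruent Devoicing: no change — [edifdir]
  2 Intervocalic Lenition: [edifdir] → [ezifdir]
  3 Nasal Place Assimilation: no change — [ezifdir]
  4 Progressive Voicing Assimilation: [ezifdir] → [eziftir]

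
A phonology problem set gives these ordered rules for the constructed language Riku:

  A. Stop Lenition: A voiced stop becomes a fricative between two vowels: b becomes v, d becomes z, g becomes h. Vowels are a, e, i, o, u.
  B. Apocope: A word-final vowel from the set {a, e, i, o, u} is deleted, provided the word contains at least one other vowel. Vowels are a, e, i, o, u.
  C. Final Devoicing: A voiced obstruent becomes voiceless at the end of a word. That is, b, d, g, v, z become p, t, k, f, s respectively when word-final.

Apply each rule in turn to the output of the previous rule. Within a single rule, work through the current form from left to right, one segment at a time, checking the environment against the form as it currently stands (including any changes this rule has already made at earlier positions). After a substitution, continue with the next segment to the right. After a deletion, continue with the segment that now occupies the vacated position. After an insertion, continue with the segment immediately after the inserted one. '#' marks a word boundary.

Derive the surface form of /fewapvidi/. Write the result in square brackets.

A Stop Lenition: [fewapvidi] → [fewapvizi]
B Apocope: [fewapvizi] → [fewapviz]
C Final Devoicing: [fewapviz] → [fewapvis]

[fewapvis]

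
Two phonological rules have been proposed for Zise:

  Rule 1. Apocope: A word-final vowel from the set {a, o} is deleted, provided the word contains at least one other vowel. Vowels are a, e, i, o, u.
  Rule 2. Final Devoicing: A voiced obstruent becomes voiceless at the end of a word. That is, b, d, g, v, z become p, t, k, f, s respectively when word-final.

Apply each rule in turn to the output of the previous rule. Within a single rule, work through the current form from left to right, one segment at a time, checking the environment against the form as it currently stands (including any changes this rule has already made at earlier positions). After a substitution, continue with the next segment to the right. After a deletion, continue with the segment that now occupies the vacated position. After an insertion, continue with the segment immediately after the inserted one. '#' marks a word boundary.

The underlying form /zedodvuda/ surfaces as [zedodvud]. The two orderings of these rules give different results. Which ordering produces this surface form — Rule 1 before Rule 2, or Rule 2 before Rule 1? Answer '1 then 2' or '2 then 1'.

Order 1 then 2:
  1 Apocope: [zedodvuda] → [zedodvud]
  2 Final Devoicing: [zedodvud] → [zedodvut]
  result: [zedodvut]
Order 2 then 1:
  2 Final Devoicing: no change — [zedodvuda]
  1 Apocope: [zedodvuda] → [zedodvud]
  result: [zedodvud]

2 then 1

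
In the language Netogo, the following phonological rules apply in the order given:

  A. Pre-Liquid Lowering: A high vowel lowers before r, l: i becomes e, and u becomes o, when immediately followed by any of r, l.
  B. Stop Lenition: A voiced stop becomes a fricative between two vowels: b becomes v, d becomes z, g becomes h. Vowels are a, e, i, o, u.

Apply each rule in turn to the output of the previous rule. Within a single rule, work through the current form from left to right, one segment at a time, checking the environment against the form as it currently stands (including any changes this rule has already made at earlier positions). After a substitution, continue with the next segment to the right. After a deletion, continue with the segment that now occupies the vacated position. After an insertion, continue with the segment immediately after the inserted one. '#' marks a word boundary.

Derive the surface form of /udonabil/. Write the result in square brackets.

A Pre-Liquid Lowering: [udonabil] → [udonabel]
B Stop Lenition: [udonabel] → [uzonavel]

[uzonavel]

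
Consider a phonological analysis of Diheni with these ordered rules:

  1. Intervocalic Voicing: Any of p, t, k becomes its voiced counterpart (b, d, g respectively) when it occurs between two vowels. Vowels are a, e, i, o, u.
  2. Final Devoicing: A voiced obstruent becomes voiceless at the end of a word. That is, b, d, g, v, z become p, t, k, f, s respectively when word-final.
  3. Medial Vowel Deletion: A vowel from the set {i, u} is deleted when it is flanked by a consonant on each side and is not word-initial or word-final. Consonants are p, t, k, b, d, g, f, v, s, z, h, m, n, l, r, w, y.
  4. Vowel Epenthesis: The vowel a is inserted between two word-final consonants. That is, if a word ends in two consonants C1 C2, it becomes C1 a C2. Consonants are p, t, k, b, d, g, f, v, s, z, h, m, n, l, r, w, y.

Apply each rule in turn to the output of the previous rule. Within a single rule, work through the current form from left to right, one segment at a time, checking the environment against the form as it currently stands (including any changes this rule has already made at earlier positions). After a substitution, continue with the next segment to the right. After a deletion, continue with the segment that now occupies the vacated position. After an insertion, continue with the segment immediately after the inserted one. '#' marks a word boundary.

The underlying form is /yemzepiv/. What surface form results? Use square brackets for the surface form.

[yemzebaf]

1 Intervocalic Voicing: [yemzepiv] → [yemzebiv]
2 Final Devoicing: [yemzebiv] → [yemzebif]
3 Medial Vowel Deletion: [yemzebif] → [yemzebf]
4 Vowel Epenthesis: [yemzebf] → [yemzebaf]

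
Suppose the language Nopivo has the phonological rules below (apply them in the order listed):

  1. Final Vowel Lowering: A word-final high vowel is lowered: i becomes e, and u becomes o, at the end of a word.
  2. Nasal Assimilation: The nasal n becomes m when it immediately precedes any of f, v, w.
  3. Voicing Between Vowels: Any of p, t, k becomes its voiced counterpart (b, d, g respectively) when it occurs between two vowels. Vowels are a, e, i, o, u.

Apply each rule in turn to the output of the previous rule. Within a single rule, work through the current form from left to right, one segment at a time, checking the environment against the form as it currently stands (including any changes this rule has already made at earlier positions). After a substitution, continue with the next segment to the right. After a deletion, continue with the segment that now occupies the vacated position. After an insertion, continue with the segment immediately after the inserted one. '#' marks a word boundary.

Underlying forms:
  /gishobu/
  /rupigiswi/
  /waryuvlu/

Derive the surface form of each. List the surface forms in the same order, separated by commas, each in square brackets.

[gishobo], [rubigiswe], [waryuvlo]

/gishobu/:
  1 Final Vowel Lowering: [gishobu] → [gishobo]
  2 Nasal Assimilation: no change — [gishobo]
  3 Voicing Between Vowels: no change — [gishobo]
/rupigiswi/:
  1 Final Vowel Lowering: [rupigiswi] → [rupigiswe]
  2 Nasal Assimilation: no change — [rupigiswe]
  3 Voicing Between Vowels: [rupigiswe] → [rubigiswe]
/waryuvlu/:
  1 Final Vowel Lowering: [waryuvlu] → [waryuvlo]
  2 Nasal Assimilation: no change — [waryuvlo]
  3 Voicing Between Vowels: no change — [waryuvlo]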